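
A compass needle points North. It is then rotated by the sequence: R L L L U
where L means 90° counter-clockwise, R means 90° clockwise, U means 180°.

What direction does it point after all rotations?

Answer: Final heading: North

Derivation:
Start: North
  R (right (90° clockwise)) -> East
  L (left (90° counter-clockwise)) -> North
  L (left (90° counter-clockwise)) -> West
  L (left (90° counter-clockwise)) -> South
  U (U-turn (180°)) -> North
Final: North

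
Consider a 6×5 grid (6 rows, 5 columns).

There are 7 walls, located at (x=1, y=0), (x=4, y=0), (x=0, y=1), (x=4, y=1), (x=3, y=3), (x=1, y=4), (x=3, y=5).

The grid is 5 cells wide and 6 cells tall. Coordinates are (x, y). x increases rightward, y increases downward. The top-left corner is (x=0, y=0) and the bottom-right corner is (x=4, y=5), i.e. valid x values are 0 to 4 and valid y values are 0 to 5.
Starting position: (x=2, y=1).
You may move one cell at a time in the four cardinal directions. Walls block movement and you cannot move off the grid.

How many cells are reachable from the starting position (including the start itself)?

Answer: Reachable cells: 22

Derivation:
BFS flood-fill from (x=2, y=1):
  Distance 0: (x=2, y=1)
  Distance 1: (x=2, y=0), (x=1, y=1), (x=3, y=1), (x=2, y=2)
  Distance 2: (x=3, y=0), (x=1, y=2), (x=3, y=2), (x=2, y=3)
  Distance 3: (x=0, y=2), (x=4, y=2), (x=1, y=3), (x=2, y=4)
  Distance 4: (x=0, y=3), (x=4, y=3), (x=3, y=4), (x=2, y=5)
  Distance 5: (x=0, y=4), (x=4, y=4), (x=1, y=5)
  Distance 6: (x=0, y=5), (x=4, y=5)
Total reachable: 22 (grid has 23 open cells total)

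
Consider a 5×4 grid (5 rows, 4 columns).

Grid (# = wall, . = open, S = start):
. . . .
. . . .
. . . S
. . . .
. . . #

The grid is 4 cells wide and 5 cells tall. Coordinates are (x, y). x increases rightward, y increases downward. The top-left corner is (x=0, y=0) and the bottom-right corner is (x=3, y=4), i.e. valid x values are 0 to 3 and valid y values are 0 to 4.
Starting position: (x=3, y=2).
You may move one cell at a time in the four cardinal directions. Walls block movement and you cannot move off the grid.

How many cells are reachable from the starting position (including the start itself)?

Answer: Reachable cells: 19

Derivation:
BFS flood-fill from (x=3, y=2):
  Distance 0: (x=3, y=2)
  Distance 1: (x=3, y=1), (x=2, y=2), (x=3, y=3)
  Distance 2: (x=3, y=0), (x=2, y=1), (x=1, y=2), (x=2, y=3)
  Distance 3: (x=2, y=0), (x=1, y=1), (x=0, y=2), (x=1, y=3), (x=2, y=4)
  Distance 4: (x=1, y=0), (x=0, y=1), (x=0, y=3), (x=1, y=4)
  Distance 5: (x=0, y=0), (x=0, y=4)
Total reachable: 19 (grid has 19 open cells total)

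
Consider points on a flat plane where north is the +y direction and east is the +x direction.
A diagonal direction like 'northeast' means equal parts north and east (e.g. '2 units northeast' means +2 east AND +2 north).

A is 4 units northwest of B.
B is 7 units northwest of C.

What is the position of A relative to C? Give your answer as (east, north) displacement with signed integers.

Answer: A is at (east=-11, north=11) relative to C.

Derivation:
Place C at the origin (east=0, north=0).
  B is 7 units northwest of C: delta (east=-7, north=+7); B at (east=-7, north=7).
  A is 4 units northwest of B: delta (east=-4, north=+4); A at (east=-11, north=11).
Therefore A relative to C: (east=-11, north=11).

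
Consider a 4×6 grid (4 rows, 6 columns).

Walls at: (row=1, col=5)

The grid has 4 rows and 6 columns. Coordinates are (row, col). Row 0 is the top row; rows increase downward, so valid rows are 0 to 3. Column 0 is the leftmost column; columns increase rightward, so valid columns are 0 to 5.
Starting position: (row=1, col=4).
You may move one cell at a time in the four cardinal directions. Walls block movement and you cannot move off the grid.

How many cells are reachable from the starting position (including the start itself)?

BFS flood-fill from (row=1, col=4):
  Distance 0: (row=1, col=4)
  Distance 1: (row=0, col=4), (row=1, col=3), (row=2, col=4)
  Distance 2: (row=0, col=3), (row=0, col=5), (row=1, col=2), (row=2, col=3), (row=2, col=5), (row=3, col=4)
  Distance 3: (row=0, col=2), (row=1, col=1), (row=2, col=2), (row=3, col=3), (row=3, col=5)
  Distance 4: (row=0, col=1), (row=1, col=0), (row=2, col=1), (row=3, col=2)
  Distance 5: (row=0, col=0), (row=2, col=0), (row=3, col=1)
  Distance 6: (row=3, col=0)
Total reachable: 23 (grid has 23 open cells total)

Answer: Reachable cells: 23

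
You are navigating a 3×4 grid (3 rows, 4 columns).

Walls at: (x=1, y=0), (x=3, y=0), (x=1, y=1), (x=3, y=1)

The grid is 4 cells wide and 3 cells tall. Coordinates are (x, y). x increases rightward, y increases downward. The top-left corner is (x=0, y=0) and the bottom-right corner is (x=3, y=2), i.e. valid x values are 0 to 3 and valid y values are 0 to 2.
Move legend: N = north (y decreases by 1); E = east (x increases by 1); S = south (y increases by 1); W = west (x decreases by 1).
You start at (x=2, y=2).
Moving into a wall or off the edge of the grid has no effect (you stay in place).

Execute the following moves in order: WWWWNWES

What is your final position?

Start: (x=2, y=2)
  W (west): (x=2, y=2) -> (x=1, y=2)
  W (west): (x=1, y=2) -> (x=0, y=2)
  W (west): blocked, stay at (x=0, y=2)
  W (west): blocked, stay at (x=0, y=2)
  N (north): (x=0, y=2) -> (x=0, y=1)
  W (west): blocked, stay at (x=0, y=1)
  E (east): blocked, stay at (x=0, y=1)
  S (south): (x=0, y=1) -> (x=0, y=2)
Final: (x=0, y=2)

Answer: Final position: (x=0, y=2)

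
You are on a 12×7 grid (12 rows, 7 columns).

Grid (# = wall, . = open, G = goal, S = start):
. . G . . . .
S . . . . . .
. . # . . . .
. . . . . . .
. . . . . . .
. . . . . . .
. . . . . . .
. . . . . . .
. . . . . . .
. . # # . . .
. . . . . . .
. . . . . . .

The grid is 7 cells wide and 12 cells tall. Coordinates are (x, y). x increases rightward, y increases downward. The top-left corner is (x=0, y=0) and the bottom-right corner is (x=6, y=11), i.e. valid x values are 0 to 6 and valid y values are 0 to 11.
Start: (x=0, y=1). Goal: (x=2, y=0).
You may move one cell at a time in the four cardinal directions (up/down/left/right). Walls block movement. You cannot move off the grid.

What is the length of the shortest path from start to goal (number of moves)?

Answer: Shortest path length: 3

Derivation:
BFS from (x=0, y=1) until reaching (x=2, y=0):
  Distance 0: (x=0, y=1)
  Distance 1: (x=0, y=0), (x=1, y=1), (x=0, y=2)
  Distance 2: (x=1, y=0), (x=2, y=1), (x=1, y=2), (x=0, y=3)
  Distance 3: (x=2, y=0), (x=3, y=1), (x=1, y=3), (x=0, y=4)  <- goal reached here
One shortest path (3 moves): (x=0, y=1) -> (x=1, y=1) -> (x=2, y=1) -> (x=2, y=0)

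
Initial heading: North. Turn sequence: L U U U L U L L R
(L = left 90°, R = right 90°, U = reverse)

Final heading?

Start: North
  L (left (90° counter-clockwise)) -> West
  U (U-turn (180°)) -> East
  U (U-turn (180°)) -> West
  U (U-turn (180°)) -> East
  L (left (90° counter-clockwise)) -> North
  U (U-turn (180°)) -> South
  L (left (90° counter-clockwise)) -> East
  L (left (90° counter-clockwise)) -> North
  R (right (90° clockwise)) -> East
Final: East

Answer: Final heading: East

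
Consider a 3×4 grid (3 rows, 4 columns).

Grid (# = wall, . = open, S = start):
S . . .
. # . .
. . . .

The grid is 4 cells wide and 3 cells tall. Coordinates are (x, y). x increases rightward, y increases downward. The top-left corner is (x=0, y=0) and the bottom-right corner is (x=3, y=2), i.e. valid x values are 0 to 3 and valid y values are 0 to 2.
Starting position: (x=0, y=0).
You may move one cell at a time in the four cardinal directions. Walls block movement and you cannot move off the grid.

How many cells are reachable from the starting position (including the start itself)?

BFS flood-fill from (x=0, y=0):
  Distance 0: (x=0, y=0)
  Distance 1: (x=1, y=0), (x=0, y=1)
  Distance 2: (x=2, y=0), (x=0, y=2)
  Distance 3: (x=3, y=0), (x=2, y=1), (x=1, y=2)
  Distance 4: (x=3, y=1), (x=2, y=2)
  Distance 5: (x=3, y=2)
Total reachable: 11 (grid has 11 open cells total)

Answer: Reachable cells: 11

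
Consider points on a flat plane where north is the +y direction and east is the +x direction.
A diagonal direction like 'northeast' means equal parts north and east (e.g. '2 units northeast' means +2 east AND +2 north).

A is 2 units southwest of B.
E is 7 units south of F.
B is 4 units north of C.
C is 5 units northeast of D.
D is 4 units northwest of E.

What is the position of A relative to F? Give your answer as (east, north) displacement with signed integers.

Place F at the origin (east=0, north=0).
  E is 7 units south of F: delta (east=+0, north=-7); E at (east=0, north=-7).
  D is 4 units northwest of E: delta (east=-4, north=+4); D at (east=-4, north=-3).
  C is 5 units northeast of D: delta (east=+5, north=+5); C at (east=1, north=2).
  B is 4 units north of C: delta (east=+0, north=+4); B at (east=1, north=6).
  A is 2 units southwest of B: delta (east=-2, north=-2); A at (east=-1, north=4).
Therefore A relative to F: (east=-1, north=4).

Answer: A is at (east=-1, north=4) relative to F.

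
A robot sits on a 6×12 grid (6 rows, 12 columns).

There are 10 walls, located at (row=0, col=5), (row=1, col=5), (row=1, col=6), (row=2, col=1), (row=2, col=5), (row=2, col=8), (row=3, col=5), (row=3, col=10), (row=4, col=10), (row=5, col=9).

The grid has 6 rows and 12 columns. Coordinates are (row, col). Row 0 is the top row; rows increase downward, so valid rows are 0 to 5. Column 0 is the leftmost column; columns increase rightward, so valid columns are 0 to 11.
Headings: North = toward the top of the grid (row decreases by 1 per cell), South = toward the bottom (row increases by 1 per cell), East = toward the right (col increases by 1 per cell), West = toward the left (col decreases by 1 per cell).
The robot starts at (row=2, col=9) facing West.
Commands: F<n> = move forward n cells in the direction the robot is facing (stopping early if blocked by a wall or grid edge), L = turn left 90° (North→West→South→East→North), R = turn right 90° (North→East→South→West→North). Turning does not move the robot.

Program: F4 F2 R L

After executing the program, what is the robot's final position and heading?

Start: (row=2, col=9), facing West
  F4: move forward 0/4 (blocked), now at (row=2, col=9)
  F2: move forward 0/2 (blocked), now at (row=2, col=9)
  R: turn right, now facing North
  L: turn left, now facing West
Final: (row=2, col=9), facing West

Answer: Final position: (row=2, col=9), facing West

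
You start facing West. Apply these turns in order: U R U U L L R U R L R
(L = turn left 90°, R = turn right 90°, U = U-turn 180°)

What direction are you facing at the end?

Start: West
  U (U-turn (180°)) -> East
  R (right (90° clockwise)) -> South
  U (U-turn (180°)) -> North
  U (U-turn (180°)) -> South
  L (left (90° counter-clockwise)) -> East
  L (left (90° counter-clockwise)) -> North
  R (right (90° clockwise)) -> East
  U (U-turn (180°)) -> West
  R (right (90° clockwise)) -> North
  L (left (90° counter-clockwise)) -> West
  R (right (90° clockwise)) -> North
Final: North

Answer: Final heading: North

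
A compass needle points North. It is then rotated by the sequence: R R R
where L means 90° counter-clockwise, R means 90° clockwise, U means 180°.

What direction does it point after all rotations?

Start: North
  R (right (90° clockwise)) -> East
  R (right (90° clockwise)) -> South
  R (right (90° clockwise)) -> West
Final: West

Answer: Final heading: West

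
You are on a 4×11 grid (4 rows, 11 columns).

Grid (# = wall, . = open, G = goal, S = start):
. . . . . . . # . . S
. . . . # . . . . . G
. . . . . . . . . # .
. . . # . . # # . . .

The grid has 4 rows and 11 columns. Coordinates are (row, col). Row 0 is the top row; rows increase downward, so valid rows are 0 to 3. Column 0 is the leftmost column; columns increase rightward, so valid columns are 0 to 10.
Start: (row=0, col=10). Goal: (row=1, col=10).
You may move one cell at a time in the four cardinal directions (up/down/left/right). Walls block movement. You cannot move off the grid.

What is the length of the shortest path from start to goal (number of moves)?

BFS from (row=0, col=10) until reaching (row=1, col=10):
  Distance 0: (row=0, col=10)
  Distance 1: (row=0, col=9), (row=1, col=10)  <- goal reached here
One shortest path (1 moves): (row=0, col=10) -> (row=1, col=10)

Answer: Shortest path length: 1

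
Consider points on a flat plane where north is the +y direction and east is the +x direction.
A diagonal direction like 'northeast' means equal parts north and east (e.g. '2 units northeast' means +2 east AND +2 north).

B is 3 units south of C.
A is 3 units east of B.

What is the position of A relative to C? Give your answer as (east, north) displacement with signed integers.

Place C at the origin (east=0, north=0).
  B is 3 units south of C: delta (east=+0, north=-3); B at (east=0, north=-3).
  A is 3 units east of B: delta (east=+3, north=+0); A at (east=3, north=-3).
Therefore A relative to C: (east=3, north=-3).

Answer: A is at (east=3, north=-3) relative to C.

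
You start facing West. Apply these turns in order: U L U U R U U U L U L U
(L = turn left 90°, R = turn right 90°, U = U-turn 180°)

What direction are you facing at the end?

Start: West
  U (U-turn (180°)) -> East
  L (left (90° counter-clockwise)) -> North
  U (U-turn (180°)) -> South
  U (U-turn (180°)) -> North
  R (right (90° clockwise)) -> East
  U (U-turn (180°)) -> West
  U (U-turn (180°)) -> East
  U (U-turn (180°)) -> West
  L (left (90° counter-clockwise)) -> South
  U (U-turn (180°)) -> North
  L (left (90° counter-clockwise)) -> West
  U (U-turn (180°)) -> East
Final: East

Answer: Final heading: East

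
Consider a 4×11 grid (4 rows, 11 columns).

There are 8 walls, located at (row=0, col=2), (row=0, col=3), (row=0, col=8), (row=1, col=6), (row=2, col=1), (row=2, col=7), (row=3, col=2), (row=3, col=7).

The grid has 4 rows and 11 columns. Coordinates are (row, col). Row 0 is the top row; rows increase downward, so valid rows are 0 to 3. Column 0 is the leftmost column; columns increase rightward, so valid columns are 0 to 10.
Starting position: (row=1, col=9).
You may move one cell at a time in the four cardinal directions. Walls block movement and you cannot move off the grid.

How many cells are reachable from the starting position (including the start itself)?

Answer: Reachable cells: 36

Derivation:
BFS flood-fill from (row=1, col=9):
  Distance 0: (row=1, col=9)
  Distance 1: (row=0, col=9), (row=1, col=8), (row=1, col=10), (row=2, col=9)
  Distance 2: (row=0, col=10), (row=1, col=7), (row=2, col=8), (row=2, col=10), (row=3, col=9)
  Distance 3: (row=0, col=7), (row=3, col=8), (row=3, col=10)
  Distance 4: (row=0, col=6)
  Distance 5: (row=0, col=5)
  Distance 6: (row=0, col=4), (row=1, col=5)
  Distance 7: (row=1, col=4), (row=2, col=5)
  Distance 8: (row=1, col=3), (row=2, col=4), (row=2, col=6), (row=3, col=5)
  Distance 9: (row=1, col=2), (row=2, col=3), (row=3, col=4), (row=3, col=6)
  Distance 10: (row=1, col=1), (row=2, col=2), (row=3, col=3)
  Distance 11: (row=0, col=1), (row=1, col=0)
  Distance 12: (row=0, col=0), (row=2, col=0)
  Distance 13: (row=3, col=0)
  Distance 14: (row=3, col=1)
Total reachable: 36 (grid has 36 open cells total)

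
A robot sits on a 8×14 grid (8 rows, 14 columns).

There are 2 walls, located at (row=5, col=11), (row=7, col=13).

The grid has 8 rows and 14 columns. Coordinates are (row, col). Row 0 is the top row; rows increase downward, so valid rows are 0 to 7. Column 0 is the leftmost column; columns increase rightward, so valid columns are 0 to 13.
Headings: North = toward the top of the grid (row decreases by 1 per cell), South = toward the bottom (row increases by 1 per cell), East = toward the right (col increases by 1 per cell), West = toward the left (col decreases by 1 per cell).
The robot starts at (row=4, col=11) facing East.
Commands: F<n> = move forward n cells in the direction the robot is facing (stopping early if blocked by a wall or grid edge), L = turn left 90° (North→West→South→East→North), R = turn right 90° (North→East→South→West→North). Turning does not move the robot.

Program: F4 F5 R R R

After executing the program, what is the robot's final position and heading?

Answer: Final position: (row=4, col=13), facing North

Derivation:
Start: (row=4, col=11), facing East
  F4: move forward 2/4 (blocked), now at (row=4, col=13)
  F5: move forward 0/5 (blocked), now at (row=4, col=13)
  R: turn right, now facing South
  R: turn right, now facing West
  R: turn right, now facing North
Final: (row=4, col=13), facing North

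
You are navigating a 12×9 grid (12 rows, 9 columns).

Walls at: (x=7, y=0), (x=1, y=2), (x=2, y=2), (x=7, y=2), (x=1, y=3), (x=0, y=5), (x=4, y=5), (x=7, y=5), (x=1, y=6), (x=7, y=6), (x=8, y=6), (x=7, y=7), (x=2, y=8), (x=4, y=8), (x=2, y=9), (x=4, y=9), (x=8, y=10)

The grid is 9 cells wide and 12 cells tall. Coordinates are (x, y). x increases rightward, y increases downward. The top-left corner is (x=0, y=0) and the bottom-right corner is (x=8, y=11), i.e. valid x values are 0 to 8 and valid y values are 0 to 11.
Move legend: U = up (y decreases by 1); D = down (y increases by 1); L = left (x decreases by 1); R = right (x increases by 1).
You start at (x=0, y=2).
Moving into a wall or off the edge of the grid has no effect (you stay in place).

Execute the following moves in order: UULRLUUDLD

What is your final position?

Answer: Final position: (x=0, y=2)

Derivation:
Start: (x=0, y=2)
  U (up): (x=0, y=2) -> (x=0, y=1)
  U (up): (x=0, y=1) -> (x=0, y=0)
  L (left): blocked, stay at (x=0, y=0)
  R (right): (x=0, y=0) -> (x=1, y=0)
  L (left): (x=1, y=0) -> (x=0, y=0)
  U (up): blocked, stay at (x=0, y=0)
  U (up): blocked, stay at (x=0, y=0)
  D (down): (x=0, y=0) -> (x=0, y=1)
  L (left): blocked, stay at (x=0, y=1)
  D (down): (x=0, y=1) -> (x=0, y=2)
Final: (x=0, y=2)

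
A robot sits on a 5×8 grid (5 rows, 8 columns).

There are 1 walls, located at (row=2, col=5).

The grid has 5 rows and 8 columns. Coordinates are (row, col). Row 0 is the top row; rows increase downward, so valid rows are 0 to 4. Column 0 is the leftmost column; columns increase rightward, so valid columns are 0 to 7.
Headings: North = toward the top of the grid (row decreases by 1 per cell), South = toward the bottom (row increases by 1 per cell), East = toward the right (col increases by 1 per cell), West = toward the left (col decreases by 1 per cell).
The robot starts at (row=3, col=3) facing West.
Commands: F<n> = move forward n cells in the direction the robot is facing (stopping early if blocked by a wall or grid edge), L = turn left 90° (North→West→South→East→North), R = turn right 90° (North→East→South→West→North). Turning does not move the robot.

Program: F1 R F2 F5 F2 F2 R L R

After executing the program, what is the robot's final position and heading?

Answer: Final position: (row=0, col=2), facing East

Derivation:
Start: (row=3, col=3), facing West
  F1: move forward 1, now at (row=3, col=2)
  R: turn right, now facing North
  F2: move forward 2, now at (row=1, col=2)
  F5: move forward 1/5 (blocked), now at (row=0, col=2)
  F2: move forward 0/2 (blocked), now at (row=0, col=2)
  F2: move forward 0/2 (blocked), now at (row=0, col=2)
  R: turn right, now facing East
  L: turn left, now facing North
  R: turn right, now facing East
Final: (row=0, col=2), facing East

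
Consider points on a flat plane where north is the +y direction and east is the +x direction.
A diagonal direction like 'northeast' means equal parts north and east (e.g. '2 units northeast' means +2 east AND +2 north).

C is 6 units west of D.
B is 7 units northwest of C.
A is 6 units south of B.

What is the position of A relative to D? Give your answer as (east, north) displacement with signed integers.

Answer: A is at (east=-13, north=1) relative to D.

Derivation:
Place D at the origin (east=0, north=0).
  C is 6 units west of D: delta (east=-6, north=+0); C at (east=-6, north=0).
  B is 7 units northwest of C: delta (east=-7, north=+7); B at (east=-13, north=7).
  A is 6 units south of B: delta (east=+0, north=-6); A at (east=-13, north=1).
Therefore A relative to D: (east=-13, north=1).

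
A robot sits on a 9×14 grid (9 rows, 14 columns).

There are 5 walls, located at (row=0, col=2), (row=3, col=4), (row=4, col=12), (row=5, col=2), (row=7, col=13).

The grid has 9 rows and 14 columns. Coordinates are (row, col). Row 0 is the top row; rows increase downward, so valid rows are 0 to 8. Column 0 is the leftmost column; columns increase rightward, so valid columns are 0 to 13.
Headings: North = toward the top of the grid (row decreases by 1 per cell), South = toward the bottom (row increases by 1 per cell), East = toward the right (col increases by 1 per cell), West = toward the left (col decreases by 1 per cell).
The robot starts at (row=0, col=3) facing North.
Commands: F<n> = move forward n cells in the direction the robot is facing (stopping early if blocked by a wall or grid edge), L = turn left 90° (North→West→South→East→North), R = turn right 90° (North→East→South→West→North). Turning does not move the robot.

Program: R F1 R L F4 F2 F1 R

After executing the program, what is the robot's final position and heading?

Start: (row=0, col=3), facing North
  R: turn right, now facing East
  F1: move forward 1, now at (row=0, col=4)
  R: turn right, now facing South
  L: turn left, now facing East
  F4: move forward 4, now at (row=0, col=8)
  F2: move forward 2, now at (row=0, col=10)
  F1: move forward 1, now at (row=0, col=11)
  R: turn right, now facing South
Final: (row=0, col=11), facing South

Answer: Final position: (row=0, col=11), facing South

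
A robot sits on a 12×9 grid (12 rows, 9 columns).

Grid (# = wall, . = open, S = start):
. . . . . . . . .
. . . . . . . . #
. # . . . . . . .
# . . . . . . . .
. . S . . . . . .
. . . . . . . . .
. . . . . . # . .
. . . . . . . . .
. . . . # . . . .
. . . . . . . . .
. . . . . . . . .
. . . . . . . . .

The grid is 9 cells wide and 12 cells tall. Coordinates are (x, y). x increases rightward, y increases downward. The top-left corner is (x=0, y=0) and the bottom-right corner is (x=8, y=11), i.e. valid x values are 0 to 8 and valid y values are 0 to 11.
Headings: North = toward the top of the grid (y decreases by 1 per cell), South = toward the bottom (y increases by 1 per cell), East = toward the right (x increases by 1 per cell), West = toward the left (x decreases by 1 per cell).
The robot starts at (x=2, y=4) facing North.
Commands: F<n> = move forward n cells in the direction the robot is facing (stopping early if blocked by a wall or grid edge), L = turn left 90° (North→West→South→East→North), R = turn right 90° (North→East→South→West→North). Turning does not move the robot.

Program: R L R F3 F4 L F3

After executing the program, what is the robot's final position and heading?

Answer: Final position: (x=8, y=2), facing North

Derivation:
Start: (x=2, y=4), facing North
  R: turn right, now facing East
  L: turn left, now facing North
  R: turn right, now facing East
  F3: move forward 3, now at (x=5, y=4)
  F4: move forward 3/4 (blocked), now at (x=8, y=4)
  L: turn left, now facing North
  F3: move forward 2/3 (blocked), now at (x=8, y=2)
Final: (x=8, y=2), facing North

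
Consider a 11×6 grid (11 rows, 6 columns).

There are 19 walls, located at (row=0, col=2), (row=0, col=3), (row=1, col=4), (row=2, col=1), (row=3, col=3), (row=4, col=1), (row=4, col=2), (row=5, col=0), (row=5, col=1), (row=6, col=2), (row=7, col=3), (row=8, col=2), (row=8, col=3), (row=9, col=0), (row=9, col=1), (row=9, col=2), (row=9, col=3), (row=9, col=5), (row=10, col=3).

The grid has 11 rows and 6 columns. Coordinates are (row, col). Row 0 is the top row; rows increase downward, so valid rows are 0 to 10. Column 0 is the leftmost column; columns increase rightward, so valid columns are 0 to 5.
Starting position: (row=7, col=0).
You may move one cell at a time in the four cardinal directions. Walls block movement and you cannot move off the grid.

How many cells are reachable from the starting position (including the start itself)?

BFS flood-fill from (row=7, col=0):
  Distance 0: (row=7, col=0)
  Distance 1: (row=6, col=0), (row=7, col=1), (row=8, col=0)
  Distance 2: (row=6, col=1), (row=7, col=2), (row=8, col=1)
Total reachable: 7 (grid has 47 open cells total)

Answer: Reachable cells: 7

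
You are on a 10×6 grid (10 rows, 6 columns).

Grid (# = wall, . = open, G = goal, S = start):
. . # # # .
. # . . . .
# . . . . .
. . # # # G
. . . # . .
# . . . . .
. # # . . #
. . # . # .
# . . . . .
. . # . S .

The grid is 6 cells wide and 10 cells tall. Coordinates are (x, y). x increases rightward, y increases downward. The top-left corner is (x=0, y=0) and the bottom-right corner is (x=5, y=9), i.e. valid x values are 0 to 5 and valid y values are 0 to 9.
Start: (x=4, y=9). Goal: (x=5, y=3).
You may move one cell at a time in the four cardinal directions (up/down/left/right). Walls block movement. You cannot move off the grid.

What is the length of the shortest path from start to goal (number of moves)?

Answer: Shortest path length: 9

Derivation:
BFS from (x=4, y=9) until reaching (x=5, y=3):
  Distance 0: (x=4, y=9)
  Distance 1: (x=4, y=8), (x=3, y=9), (x=5, y=9)
  Distance 2: (x=3, y=8), (x=5, y=8)
  Distance 3: (x=3, y=7), (x=5, y=7), (x=2, y=8)
  Distance 4: (x=3, y=6), (x=1, y=8)
  Distance 5: (x=3, y=5), (x=4, y=6), (x=1, y=7), (x=1, y=9)
  Distance 6: (x=2, y=5), (x=4, y=5), (x=0, y=7), (x=0, y=9)
  Distance 7: (x=2, y=4), (x=4, y=4), (x=1, y=5), (x=5, y=5), (x=0, y=6)
  Distance 8: (x=1, y=4), (x=5, y=4)
  Distance 9: (x=1, y=3), (x=5, y=3), (x=0, y=4)  <- goal reached here
One shortest path (9 moves): (x=4, y=9) -> (x=3, y=9) -> (x=3, y=8) -> (x=3, y=7) -> (x=3, y=6) -> (x=4, y=6) -> (x=4, y=5) -> (x=5, y=5) -> (x=5, y=4) -> (x=5, y=3)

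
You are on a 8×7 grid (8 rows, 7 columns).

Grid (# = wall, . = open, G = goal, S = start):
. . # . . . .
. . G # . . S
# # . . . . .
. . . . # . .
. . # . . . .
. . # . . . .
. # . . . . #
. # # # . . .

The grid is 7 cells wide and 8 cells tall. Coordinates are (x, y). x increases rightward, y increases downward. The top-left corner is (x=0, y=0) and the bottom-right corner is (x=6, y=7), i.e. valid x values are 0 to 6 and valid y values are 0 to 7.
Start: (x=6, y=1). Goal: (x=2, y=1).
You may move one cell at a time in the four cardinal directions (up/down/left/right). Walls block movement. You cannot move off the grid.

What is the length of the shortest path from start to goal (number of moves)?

BFS from (x=6, y=1) until reaching (x=2, y=1):
  Distance 0: (x=6, y=1)
  Distance 1: (x=6, y=0), (x=5, y=1), (x=6, y=2)
  Distance 2: (x=5, y=0), (x=4, y=1), (x=5, y=2), (x=6, y=3)
  Distance 3: (x=4, y=0), (x=4, y=2), (x=5, y=3), (x=6, y=4)
  Distance 4: (x=3, y=0), (x=3, y=2), (x=5, y=4), (x=6, y=5)
  Distance 5: (x=2, y=2), (x=3, y=3), (x=4, y=4), (x=5, y=5)
  Distance 6: (x=2, y=1), (x=2, y=3), (x=3, y=4), (x=4, y=5), (x=5, y=6)  <- goal reached here
One shortest path (6 moves): (x=6, y=1) -> (x=5, y=1) -> (x=4, y=1) -> (x=4, y=2) -> (x=3, y=2) -> (x=2, y=2) -> (x=2, y=1)

Answer: Shortest path length: 6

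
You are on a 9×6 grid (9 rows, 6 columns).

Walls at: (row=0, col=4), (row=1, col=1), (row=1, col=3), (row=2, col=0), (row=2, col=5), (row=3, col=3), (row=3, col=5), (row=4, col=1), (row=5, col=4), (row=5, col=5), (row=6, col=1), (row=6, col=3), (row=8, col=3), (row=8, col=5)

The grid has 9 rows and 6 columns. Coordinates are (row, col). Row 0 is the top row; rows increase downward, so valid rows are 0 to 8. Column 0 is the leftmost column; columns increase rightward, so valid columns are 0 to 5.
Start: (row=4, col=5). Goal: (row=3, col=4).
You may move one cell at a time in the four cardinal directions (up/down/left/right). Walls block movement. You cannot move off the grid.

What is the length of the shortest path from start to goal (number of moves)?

Answer: Shortest path length: 2

Derivation:
BFS from (row=4, col=5) until reaching (row=3, col=4):
  Distance 0: (row=4, col=5)
  Distance 1: (row=4, col=4)
  Distance 2: (row=3, col=4), (row=4, col=3)  <- goal reached here
One shortest path (2 moves): (row=4, col=5) -> (row=4, col=4) -> (row=3, col=4)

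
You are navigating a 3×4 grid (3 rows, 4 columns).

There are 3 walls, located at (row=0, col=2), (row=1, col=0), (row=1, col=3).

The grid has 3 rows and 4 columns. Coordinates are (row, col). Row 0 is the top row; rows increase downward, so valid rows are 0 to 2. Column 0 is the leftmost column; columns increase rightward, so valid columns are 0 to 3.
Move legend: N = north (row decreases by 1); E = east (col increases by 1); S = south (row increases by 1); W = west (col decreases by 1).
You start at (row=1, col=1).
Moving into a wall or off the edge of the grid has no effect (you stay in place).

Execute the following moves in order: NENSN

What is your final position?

Answer: Final position: (row=0, col=1)

Derivation:
Start: (row=1, col=1)
  N (north): (row=1, col=1) -> (row=0, col=1)
  E (east): blocked, stay at (row=0, col=1)
  N (north): blocked, stay at (row=0, col=1)
  S (south): (row=0, col=1) -> (row=1, col=1)
  N (north): (row=1, col=1) -> (row=0, col=1)
Final: (row=0, col=1)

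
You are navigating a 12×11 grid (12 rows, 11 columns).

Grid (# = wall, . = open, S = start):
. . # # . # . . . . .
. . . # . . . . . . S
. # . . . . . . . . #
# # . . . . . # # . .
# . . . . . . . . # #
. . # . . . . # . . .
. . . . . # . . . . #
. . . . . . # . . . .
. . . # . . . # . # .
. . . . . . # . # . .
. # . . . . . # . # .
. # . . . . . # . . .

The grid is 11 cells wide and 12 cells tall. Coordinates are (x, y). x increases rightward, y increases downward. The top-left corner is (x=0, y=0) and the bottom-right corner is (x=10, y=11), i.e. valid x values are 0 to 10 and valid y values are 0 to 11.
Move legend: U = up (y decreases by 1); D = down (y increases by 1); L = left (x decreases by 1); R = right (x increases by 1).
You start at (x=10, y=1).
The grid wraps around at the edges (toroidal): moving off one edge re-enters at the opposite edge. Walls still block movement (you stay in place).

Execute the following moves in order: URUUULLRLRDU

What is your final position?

Answer: Final position: (x=10, y=9)

Derivation:
Start: (x=10, y=1)
  U (up): (x=10, y=1) -> (x=10, y=0)
  R (right): (x=10, y=0) -> (x=0, y=0)
  U (up): (x=0, y=0) -> (x=0, y=11)
  U (up): (x=0, y=11) -> (x=0, y=10)
  U (up): (x=0, y=10) -> (x=0, y=9)
  L (left): (x=0, y=9) -> (x=10, y=9)
  L (left): (x=10, y=9) -> (x=9, y=9)
  R (right): (x=9, y=9) -> (x=10, y=9)
  L (left): (x=10, y=9) -> (x=9, y=9)
  R (right): (x=9, y=9) -> (x=10, y=9)
  D (down): (x=10, y=9) -> (x=10, y=10)
  U (up): (x=10, y=10) -> (x=10, y=9)
Final: (x=10, y=9)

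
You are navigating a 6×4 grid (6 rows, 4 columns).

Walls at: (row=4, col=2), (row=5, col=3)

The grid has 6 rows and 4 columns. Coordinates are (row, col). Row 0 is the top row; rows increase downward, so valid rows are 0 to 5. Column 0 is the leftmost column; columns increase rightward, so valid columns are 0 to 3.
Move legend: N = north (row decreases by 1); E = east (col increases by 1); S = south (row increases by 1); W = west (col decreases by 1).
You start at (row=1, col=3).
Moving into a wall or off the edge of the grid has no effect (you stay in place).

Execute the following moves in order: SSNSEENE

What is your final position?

Answer: Final position: (row=2, col=3)

Derivation:
Start: (row=1, col=3)
  S (south): (row=1, col=3) -> (row=2, col=3)
  S (south): (row=2, col=3) -> (row=3, col=3)
  N (north): (row=3, col=3) -> (row=2, col=3)
  S (south): (row=2, col=3) -> (row=3, col=3)
  E (east): blocked, stay at (row=3, col=3)
  E (east): blocked, stay at (row=3, col=3)
  N (north): (row=3, col=3) -> (row=2, col=3)
  E (east): blocked, stay at (row=2, col=3)
Final: (row=2, col=3)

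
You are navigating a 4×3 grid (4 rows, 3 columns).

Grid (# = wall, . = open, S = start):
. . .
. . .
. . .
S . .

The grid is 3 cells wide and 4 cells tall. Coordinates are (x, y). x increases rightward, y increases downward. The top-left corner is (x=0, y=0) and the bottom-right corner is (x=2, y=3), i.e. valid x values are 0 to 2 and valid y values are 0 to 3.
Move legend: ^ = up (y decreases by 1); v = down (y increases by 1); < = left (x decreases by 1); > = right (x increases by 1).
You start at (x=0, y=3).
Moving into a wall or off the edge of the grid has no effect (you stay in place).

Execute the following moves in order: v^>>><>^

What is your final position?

Answer: Final position: (x=2, y=1)

Derivation:
Start: (x=0, y=3)
  v (down): blocked, stay at (x=0, y=3)
  ^ (up): (x=0, y=3) -> (x=0, y=2)
  > (right): (x=0, y=2) -> (x=1, y=2)
  > (right): (x=1, y=2) -> (x=2, y=2)
  > (right): blocked, stay at (x=2, y=2)
  < (left): (x=2, y=2) -> (x=1, y=2)
  > (right): (x=1, y=2) -> (x=2, y=2)
  ^ (up): (x=2, y=2) -> (x=2, y=1)
Final: (x=2, y=1)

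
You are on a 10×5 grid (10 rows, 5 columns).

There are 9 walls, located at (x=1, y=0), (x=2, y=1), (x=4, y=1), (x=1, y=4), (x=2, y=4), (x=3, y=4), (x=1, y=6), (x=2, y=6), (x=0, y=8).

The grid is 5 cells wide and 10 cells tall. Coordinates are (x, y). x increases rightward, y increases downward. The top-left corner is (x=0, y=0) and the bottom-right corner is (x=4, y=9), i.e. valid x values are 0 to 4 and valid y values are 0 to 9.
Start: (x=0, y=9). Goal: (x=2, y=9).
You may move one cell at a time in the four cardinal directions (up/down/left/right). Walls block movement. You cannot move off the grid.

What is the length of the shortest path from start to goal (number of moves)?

BFS from (x=0, y=9) until reaching (x=2, y=9):
  Distance 0: (x=0, y=9)
  Distance 1: (x=1, y=9)
  Distance 2: (x=1, y=8), (x=2, y=9)  <- goal reached here
One shortest path (2 moves): (x=0, y=9) -> (x=1, y=9) -> (x=2, y=9)

Answer: Shortest path length: 2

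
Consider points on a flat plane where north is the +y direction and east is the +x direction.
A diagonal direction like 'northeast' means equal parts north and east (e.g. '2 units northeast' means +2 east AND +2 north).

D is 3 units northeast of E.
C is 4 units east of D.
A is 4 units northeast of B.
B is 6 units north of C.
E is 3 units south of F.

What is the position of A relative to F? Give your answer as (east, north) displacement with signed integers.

Place F at the origin (east=0, north=0).
  E is 3 units south of F: delta (east=+0, north=-3); E at (east=0, north=-3).
  D is 3 units northeast of E: delta (east=+3, north=+3); D at (east=3, north=0).
  C is 4 units east of D: delta (east=+4, north=+0); C at (east=7, north=0).
  B is 6 units north of C: delta (east=+0, north=+6); B at (east=7, north=6).
  A is 4 units northeast of B: delta (east=+4, north=+4); A at (east=11, north=10).
Therefore A relative to F: (east=11, north=10).

Answer: A is at (east=11, north=10) relative to F.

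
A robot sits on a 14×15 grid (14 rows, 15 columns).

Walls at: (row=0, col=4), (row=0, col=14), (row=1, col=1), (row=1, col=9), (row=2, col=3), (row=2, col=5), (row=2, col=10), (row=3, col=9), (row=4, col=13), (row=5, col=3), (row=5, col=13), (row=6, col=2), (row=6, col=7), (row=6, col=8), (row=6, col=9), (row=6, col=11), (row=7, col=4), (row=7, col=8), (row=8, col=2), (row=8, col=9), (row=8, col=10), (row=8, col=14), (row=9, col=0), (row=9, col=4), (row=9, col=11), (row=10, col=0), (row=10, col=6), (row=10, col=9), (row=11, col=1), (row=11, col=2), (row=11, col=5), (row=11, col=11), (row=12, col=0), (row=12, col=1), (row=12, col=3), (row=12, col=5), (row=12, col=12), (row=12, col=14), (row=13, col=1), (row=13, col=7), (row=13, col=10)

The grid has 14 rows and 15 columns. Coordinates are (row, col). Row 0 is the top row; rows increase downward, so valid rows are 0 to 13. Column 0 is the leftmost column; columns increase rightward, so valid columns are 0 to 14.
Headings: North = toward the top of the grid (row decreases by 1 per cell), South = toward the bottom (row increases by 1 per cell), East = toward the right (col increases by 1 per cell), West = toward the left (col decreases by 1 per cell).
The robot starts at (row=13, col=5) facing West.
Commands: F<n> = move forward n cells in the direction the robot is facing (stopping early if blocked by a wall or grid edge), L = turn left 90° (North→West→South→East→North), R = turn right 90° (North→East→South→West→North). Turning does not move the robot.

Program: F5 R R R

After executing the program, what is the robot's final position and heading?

Answer: Final position: (row=13, col=2), facing South

Derivation:
Start: (row=13, col=5), facing West
  F5: move forward 3/5 (blocked), now at (row=13, col=2)
  R: turn right, now facing North
  R: turn right, now facing East
  R: turn right, now facing South
Final: (row=13, col=2), facing South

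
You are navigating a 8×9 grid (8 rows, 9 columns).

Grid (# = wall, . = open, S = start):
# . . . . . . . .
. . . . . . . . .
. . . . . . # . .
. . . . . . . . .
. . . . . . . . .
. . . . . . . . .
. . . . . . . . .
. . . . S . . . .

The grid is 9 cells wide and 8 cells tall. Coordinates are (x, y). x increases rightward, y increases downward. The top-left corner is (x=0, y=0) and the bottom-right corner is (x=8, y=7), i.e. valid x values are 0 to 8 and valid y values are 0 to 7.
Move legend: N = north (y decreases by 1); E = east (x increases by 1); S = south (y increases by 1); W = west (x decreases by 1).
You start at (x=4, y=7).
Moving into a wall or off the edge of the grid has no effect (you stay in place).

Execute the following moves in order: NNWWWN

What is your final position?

Start: (x=4, y=7)
  N (north): (x=4, y=7) -> (x=4, y=6)
  N (north): (x=4, y=6) -> (x=4, y=5)
  W (west): (x=4, y=5) -> (x=3, y=5)
  W (west): (x=3, y=5) -> (x=2, y=5)
  W (west): (x=2, y=5) -> (x=1, y=5)
  N (north): (x=1, y=5) -> (x=1, y=4)
Final: (x=1, y=4)

Answer: Final position: (x=1, y=4)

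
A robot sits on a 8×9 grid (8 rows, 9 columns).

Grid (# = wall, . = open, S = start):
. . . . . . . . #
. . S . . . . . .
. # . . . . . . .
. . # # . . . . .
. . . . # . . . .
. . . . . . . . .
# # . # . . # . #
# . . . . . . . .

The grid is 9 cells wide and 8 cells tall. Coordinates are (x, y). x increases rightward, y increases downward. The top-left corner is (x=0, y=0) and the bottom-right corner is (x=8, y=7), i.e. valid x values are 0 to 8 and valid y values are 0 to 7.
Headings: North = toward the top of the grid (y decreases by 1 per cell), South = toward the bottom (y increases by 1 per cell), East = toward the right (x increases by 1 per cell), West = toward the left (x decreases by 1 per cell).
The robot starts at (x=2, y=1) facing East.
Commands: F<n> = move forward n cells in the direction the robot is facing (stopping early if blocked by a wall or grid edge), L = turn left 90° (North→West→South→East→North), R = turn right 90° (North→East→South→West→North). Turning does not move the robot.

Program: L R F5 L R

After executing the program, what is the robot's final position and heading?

Answer: Final position: (x=7, y=1), facing East

Derivation:
Start: (x=2, y=1), facing East
  L: turn left, now facing North
  R: turn right, now facing East
  F5: move forward 5, now at (x=7, y=1)
  L: turn left, now facing North
  R: turn right, now facing East
Final: (x=7, y=1), facing East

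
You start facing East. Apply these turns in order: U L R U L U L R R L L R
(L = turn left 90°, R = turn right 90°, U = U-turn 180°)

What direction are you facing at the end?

Answer: Final heading: South

Derivation:
Start: East
  U (U-turn (180°)) -> West
  L (left (90° counter-clockwise)) -> South
  R (right (90° clockwise)) -> West
  U (U-turn (180°)) -> East
  L (left (90° counter-clockwise)) -> North
  U (U-turn (180°)) -> South
  L (left (90° counter-clockwise)) -> East
  R (right (90° clockwise)) -> South
  R (right (90° clockwise)) -> West
  L (left (90° counter-clockwise)) -> South
  L (left (90° counter-clockwise)) -> East
  R (right (90° clockwise)) -> South
Final: South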